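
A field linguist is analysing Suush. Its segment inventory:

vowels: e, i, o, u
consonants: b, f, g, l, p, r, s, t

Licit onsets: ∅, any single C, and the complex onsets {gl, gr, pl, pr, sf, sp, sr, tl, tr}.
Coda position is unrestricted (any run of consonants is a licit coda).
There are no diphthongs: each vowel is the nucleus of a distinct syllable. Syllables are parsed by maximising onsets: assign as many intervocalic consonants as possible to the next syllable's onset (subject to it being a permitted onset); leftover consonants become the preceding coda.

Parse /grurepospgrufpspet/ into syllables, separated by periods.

Vowels present: u, e, o, u, e; each is a nucleus, giving 5 syllables.
Between /u/ (V1) and /e/ (V2): /r/ is a single consonant, so it becomes the next onset.
Between /e/ (V2) and /o/ (V3): /p/ → onset of the next syllable (single consonants are always licit onsets).
Between /o/ (V3) and /u/ (V4): /spgr/ — longest licit onset from the right is /gr/, leaving /sp/ as coda.
Between /u/ (V4) and /e/ (V5): /fpsp/ splits as /fp/ + /sp/ (/sp/ is the longest suffix that is a licit onset).

gru.re.posp.grufp.spet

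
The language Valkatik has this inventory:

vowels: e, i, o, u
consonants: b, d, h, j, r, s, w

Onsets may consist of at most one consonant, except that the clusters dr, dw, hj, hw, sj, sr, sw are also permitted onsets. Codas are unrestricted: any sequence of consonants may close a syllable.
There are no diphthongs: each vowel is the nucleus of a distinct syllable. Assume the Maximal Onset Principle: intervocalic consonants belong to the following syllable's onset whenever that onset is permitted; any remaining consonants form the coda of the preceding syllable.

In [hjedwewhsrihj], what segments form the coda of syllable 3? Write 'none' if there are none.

Vowels present: e, e, i; each is a nucleus, giving 3 syllables.
Between /e/ (V1) and /e/ (V2): /dw/ — entire cluster is a permitted onset → onset /dw/, coda ∅.
Between /e/ (V2) and /i/ (V3): /whsr/ splits as /wh/ + /sr/ (/sr/ is the longest suffix that is a licit onset).
Putting it together: hje.dwewh.srihj.
Syllable 3 is /srihj/: onset /sr/, nucleus /i/, coda /hj/.

hj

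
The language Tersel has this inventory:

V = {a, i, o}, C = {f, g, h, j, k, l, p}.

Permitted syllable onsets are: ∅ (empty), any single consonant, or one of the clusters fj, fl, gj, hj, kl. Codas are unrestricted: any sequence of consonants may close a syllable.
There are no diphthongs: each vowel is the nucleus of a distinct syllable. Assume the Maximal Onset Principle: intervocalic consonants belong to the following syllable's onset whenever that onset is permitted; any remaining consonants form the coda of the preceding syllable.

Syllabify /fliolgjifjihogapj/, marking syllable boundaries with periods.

Vowels present: i, o, i, i, o, a; each is a nucleus, giving 6 syllables.
σ1/σ2 boundary: nothing intervenes; syllable break is V.V.
σ2/σ3 boundary: cluster /lgj/ — the longest permitted-onset suffix is /gj/; onset = /gj/, preceding coda = /l/.
σ3/σ4 boundary: cluster /fj/ — /fj/ is itself a permitted onset, so the whole cluster goes right; preceding coda = ∅.
σ4/σ5 boundary: /h/ is a single consonant, so it becomes the next onset.
σ5/σ6 boundary: just /g/ — single C goes to the following onset.

fli.ol.gji.fji.ho.gapj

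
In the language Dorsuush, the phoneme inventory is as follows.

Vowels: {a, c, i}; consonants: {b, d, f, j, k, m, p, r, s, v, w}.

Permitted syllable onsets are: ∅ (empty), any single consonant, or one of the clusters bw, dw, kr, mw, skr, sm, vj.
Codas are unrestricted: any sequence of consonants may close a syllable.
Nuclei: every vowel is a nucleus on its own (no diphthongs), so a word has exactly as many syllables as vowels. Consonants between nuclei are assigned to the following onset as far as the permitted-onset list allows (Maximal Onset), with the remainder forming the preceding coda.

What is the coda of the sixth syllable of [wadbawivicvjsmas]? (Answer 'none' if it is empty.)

The vowels are a, a, i, i, c, a — 6 nuclei, so 6 syllables.
V1 /a/ – V2 /a/: cluster /db/ — the longest permitted-onset suffix is /b/; onset = /b/, preceding coda = /d/.
V2 /a/ – V3 /i/: just /w/ — single C goes to the following onset.
V3 /i/ – V4 /i/: /v/ is a single consonant, so it becomes the next onset.
V4 /i/ – V5 /c/: hiatus — the boundary sits between the two vowels.
V5 /c/ – V6 /a/: cluster /vjsm/ — the longest permitted-onset suffix is /sm/; onset = /sm/, preceding coda = /vj/.
So the parse is wad.ba.wi.vi.cvj.smas.
Syllable 6 is /smas/: onset /sm/, nucleus /a/, coda /s/.

s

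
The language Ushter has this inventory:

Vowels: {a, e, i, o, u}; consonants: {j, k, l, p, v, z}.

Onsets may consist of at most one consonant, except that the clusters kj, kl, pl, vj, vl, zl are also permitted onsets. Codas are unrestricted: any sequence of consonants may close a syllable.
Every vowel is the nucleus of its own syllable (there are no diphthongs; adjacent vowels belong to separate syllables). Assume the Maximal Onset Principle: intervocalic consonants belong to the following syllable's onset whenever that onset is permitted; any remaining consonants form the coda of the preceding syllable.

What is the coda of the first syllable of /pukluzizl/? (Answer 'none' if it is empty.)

The vowels are u, u, i — 3 nuclei, so 3 syllables.
V1 /u/ – V2 /u/: /kl/ — entire cluster is a permitted onset → onset /kl/, coda ∅.
V2 /u/ – V3 /i/: /z/ is a single consonant, so it becomes the next onset.
Result: pu.klu.zizl.
Syllable 1 is /pu/: onset /p/, nucleus /u/, coda ∅.

none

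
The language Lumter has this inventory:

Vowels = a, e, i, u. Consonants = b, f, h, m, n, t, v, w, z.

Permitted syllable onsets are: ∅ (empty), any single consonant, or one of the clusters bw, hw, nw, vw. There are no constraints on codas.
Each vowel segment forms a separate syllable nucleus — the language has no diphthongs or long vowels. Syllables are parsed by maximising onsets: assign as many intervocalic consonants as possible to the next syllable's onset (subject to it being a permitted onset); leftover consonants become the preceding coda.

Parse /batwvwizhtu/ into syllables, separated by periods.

batw.vwizh.tu

Nuclei (vowels): a, i, u → 3 syllables.
Between /a/ (V1) and /i/ (V2): /twvw/ splits as /tw/ + /vw/ (/vw/ is the longest suffix that is a licit onset).
Between /i/ (V2) and /u/ (V3): /zht/; trying suffixes from longest down, /t/ is the first permitted one, so coda /zh/ | onset /t/.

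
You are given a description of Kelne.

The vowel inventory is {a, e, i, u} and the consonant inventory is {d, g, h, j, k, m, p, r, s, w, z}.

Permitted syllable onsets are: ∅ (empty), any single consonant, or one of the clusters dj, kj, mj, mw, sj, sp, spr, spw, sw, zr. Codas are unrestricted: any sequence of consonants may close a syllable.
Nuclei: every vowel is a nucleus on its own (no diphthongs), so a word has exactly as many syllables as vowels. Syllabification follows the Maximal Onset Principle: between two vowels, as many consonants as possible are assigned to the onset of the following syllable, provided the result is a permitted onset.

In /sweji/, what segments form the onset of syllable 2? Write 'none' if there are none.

j

Vowels present: e, i; each is a nucleus, giving 2 syllables.
Between /e/ (V1) and /i/ (V2): /j/ → onset of the next syllable (single consonants are always licit onsets).
Result: swe.ji.
Syllable 2 is /ji/: onset /j/, nucleus /i/, coda ∅.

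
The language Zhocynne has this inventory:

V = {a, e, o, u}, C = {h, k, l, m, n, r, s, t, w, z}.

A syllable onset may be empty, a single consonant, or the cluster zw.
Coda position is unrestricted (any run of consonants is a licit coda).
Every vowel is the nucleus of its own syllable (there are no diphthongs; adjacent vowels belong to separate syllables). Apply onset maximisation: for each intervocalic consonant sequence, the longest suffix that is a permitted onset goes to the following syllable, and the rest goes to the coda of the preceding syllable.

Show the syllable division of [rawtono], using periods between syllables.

raw.to.no

Vowels present: a, o, o; each is a nucleus, giving 3 syllables.
/a…o/ gap (V1→V2): /wt/ splits as /w/ + /t/ (/t/ is the longest suffix that is a licit onset).
/o…o/ gap (V2→V3): /n/ is a single consonant, so it becomes the next onset.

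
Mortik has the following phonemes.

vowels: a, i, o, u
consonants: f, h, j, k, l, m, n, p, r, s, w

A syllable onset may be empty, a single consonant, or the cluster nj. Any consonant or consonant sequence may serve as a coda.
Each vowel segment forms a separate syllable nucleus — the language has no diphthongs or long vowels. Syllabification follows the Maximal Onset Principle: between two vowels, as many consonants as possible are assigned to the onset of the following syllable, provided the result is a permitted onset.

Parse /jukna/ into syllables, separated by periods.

Nuclei (vowels): u, a → 2 syllables.
/u…a/ gap (V1→V2): /kn/; trying suffixes from longest down, /n/ is the first permitted one, so coda /k/ | onset /n/.

juk.na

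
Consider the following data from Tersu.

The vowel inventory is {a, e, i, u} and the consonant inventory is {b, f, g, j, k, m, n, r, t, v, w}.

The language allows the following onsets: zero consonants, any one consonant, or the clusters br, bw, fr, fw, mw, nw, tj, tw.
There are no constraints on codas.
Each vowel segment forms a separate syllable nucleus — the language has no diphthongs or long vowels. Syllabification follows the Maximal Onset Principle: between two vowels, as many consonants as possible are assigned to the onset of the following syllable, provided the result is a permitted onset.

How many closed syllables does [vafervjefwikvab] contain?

3

Nuclei (vowels): a, e, e, i, a → 5 syllables.
/a…e/ gap (V1→V2): /f/ → onset of the next syllable (single consonants are always licit onsets).
/e…e/ gap (V2→V3): /rvj/ splits as /rv/ + /j/ (/j/ is the longest suffix that is a licit onset).
/e…i/ gap (V3→V4): cluster /fw/ — /fw/ is itself a permitted onset, so the whole cluster goes right; preceding coda = ∅.
/i…a/ gap (V4→V5): /kv/ splits as /k/ + /v/ (/v/ is the longest suffix that is a licit onset).
Putting it together: va.ferv.je.fwik.vab.
Classifying each syllable: /va/ (open), /ferv/ (closed), /je/ (open), /fwik/ (closed), /vab/ (closed).
Closed syllables: 3.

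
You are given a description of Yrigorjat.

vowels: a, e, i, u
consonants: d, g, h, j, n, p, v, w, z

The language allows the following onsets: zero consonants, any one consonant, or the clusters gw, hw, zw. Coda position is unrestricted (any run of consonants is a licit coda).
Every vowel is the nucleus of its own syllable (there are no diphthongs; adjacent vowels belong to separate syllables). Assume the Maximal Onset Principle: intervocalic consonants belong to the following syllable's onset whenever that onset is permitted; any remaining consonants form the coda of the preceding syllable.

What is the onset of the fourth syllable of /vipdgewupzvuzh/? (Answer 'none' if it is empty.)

Nuclei (vowels): i, e, u, u → 4 syllables.
Between /i/ (V1) and /e/ (V2): /pdg/ — longest licit onset from the right is /g/, leaving /pd/ as coda.
Between /e/ (V2) and /u/ (V3): /w/ → onset of the next syllable (single consonants are always licit onsets).
Between /u/ (V3) and /u/ (V4): /pzv/; trying suffixes from longest down, /v/ is the first permitted one, so coda /pz/ | onset /v/.
Syllabification: vipd.ge.wupz.vuzh.
Syllable 4 is /vuzh/: onset /v/, nucleus /u/, coda /zh/.

v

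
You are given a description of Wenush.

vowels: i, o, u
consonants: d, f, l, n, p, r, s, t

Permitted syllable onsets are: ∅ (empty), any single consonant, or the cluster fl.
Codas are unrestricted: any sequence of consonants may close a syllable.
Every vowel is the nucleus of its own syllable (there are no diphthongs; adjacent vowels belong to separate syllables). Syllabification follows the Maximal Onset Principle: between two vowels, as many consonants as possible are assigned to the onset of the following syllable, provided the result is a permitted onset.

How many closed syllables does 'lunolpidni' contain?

Nuclei (vowels): u, o, i, i → 4 syllables.
V1 /u/ – V2 /o/: /n/ is a single consonant, so it becomes the next onset.
V2 /o/ – V3 /i/: cluster /lp/ — the longest permitted-onset suffix is /p/; onset = /p/, preceding coda = /l/.
V3 /i/ – V4 /i/: /dn/ splits as /d/ + /n/ (/n/ is the longest suffix that is a licit onset).
So the parse is lu.nol.pid.ni.
Classifying each syllable: /lu/ (open), /nol/ (closed), /pid/ (closed), /ni/ (open).
Closed syllables: 2.

2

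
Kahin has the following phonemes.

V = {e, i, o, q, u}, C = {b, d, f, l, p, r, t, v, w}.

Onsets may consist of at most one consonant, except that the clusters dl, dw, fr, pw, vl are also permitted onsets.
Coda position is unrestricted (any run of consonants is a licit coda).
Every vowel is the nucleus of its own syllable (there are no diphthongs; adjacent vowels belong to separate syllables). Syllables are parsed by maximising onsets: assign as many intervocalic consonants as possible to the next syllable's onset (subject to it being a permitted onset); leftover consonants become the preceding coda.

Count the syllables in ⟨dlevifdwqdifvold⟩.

The vowels are e, i, q, i, o — 5 nuclei, so 5 syllables.

5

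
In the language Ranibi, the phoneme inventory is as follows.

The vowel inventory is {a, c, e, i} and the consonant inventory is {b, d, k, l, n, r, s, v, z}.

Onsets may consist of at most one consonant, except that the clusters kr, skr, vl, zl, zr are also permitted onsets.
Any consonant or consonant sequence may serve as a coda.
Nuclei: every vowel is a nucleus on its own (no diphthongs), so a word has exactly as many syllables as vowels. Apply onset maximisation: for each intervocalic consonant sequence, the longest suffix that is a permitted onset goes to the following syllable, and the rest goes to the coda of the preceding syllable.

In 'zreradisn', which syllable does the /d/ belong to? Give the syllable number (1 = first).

3

Vowels present: e, a, i; each is a nucleus, giving 3 syllables.
σ1/σ2 boundary: /r/ is a single consonant, so it becomes the next onset.
σ2/σ3 boundary: just /d/ — single C goes to the following onset.
Syllabification: zre.ra.disn.
The /d/ is in the onset of syllable 3 (/disn/).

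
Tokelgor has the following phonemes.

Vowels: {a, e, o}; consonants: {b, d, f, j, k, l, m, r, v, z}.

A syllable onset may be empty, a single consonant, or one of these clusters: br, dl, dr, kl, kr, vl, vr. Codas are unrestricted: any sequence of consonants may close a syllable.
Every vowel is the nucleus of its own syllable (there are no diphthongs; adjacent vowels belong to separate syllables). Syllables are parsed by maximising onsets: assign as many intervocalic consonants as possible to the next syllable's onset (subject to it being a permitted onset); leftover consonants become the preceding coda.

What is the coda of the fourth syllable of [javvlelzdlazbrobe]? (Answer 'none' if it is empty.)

none

Nuclei (vowels): a, e, a, o, e → 5 syllables.
σ1/σ2 boundary: cluster /vvl/ — the longest permitted-onset suffix is /vl/; onset = /vl/, preceding coda = /v/.
σ2/σ3 boundary: /lzdl/ — longest licit onset from the right is /dl/, leaving /lz/ as coda.
σ3/σ4 boundary: /zbr/ splits as /z/ + /br/ (/br/ is the longest suffix that is a licit onset).
σ4/σ5 boundary: /b/ → onset of the next syllable (single consonants are always licit onsets).
Result: jav.vlelz.dlaz.bro.be.
Syllable 4 is /bro/: onset /br/, nucleus /o/, coda ∅.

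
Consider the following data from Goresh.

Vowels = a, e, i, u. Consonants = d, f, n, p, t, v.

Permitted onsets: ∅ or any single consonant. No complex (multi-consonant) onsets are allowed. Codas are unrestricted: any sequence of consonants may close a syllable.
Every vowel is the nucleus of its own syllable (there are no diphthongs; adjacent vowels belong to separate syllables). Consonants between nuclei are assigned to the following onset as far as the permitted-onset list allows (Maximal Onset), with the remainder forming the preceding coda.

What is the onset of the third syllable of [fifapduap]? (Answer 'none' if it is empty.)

The vowels are i, a, u, a — 4 nuclei, so 4 syllables.
/i…a/ gap (V1→V2): just /f/ — single C goes to the following onset.
/a…u/ gap (V2→V3): /pd/; trying suffixes from longest down, /d/ is the first permitted one, so coda /p/ | onset /d/.
/u…a/ gap (V3→V4): nothing intervenes; syllable break is V.V.
Result: fi.fap.du.ap.
Syllable 3 is /du/: onset /d/, nucleus /u/, coda ∅.

d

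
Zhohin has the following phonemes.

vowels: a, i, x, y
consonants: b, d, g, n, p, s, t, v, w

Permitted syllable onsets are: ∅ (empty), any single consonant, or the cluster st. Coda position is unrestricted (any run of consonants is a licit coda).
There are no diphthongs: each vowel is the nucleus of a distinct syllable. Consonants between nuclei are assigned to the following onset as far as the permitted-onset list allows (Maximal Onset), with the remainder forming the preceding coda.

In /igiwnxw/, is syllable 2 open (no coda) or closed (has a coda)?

Nuclei (vowels): i, i, x → 3 syllables.
Between /i/ (V1) and /i/ (V2): /g/ → onset of the next syllable (single consonants are always licit onsets).
Between /i/ (V2) and /x/ (V3): /wn/ splits as /w/ + /n/ (/n/ is the longest suffix that is a licit onset).
Syllabification: i.giw.nxw.
Syllable 2 is /giw/ with coda /w/, so it is closed.

closed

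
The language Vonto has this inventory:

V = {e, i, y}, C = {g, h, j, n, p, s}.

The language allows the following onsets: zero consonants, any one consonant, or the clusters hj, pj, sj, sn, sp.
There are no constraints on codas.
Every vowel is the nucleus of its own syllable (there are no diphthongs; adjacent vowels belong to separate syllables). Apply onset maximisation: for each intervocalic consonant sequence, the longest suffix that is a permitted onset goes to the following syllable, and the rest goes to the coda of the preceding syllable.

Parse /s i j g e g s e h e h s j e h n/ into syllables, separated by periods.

The vowels are i, e, e, e, e — 5 nuclei, so 5 syllables.
Between /i/ (V1) and /e/ (V2): /jg/ — longest licit onset from the right is /g/, leaving /j/ as coda.
Between /e/ (V2) and /e/ (V3): /gs/ splits as /g/ + /s/ (/s/ is the longest suffix that is a licit onset).
Between /e/ (V3) and /e/ (V4): just /h/ — single C goes to the following onset.
Between /e/ (V4) and /e/ (V5): /hsj/; trying suffixes from longest down, /sj/ is the first permitted one, so coda /h/ | onset /sj/.

sij.geg.se.heh.sjehn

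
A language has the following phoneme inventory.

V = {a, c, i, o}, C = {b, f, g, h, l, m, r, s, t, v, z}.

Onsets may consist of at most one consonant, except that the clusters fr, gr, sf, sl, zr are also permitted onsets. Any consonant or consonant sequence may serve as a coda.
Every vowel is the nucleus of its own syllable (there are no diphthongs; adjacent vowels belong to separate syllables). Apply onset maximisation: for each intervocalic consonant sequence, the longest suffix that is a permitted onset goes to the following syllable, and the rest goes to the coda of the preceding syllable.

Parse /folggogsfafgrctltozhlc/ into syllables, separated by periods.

The vowels are o, o, a, c, o, c — 6 nuclei, so 6 syllables.
σ1/σ2 boundary: /lgg/ splits as /lg/ + /g/ (/g/ is the longest suffix that is a licit onset).
σ2/σ3 boundary: /gsf/ — longest licit onset from the right is /sf/, leaving /g/ as coda.
σ3/σ4 boundary: /fgr/ splits as /f/ + /gr/ (/gr/ is the longest suffix that is a licit onset).
σ4/σ5 boundary: /tlt/ splits as /tl/ + /t/ (/t/ is the longest suffix that is a licit onset).
σ5/σ6 boundary: cluster /zhl/ — the longest permitted-onset suffix is /l/; onset = /l/, preceding coda = /zh/.

folg.gog.sfaf.grctl.tozh.lc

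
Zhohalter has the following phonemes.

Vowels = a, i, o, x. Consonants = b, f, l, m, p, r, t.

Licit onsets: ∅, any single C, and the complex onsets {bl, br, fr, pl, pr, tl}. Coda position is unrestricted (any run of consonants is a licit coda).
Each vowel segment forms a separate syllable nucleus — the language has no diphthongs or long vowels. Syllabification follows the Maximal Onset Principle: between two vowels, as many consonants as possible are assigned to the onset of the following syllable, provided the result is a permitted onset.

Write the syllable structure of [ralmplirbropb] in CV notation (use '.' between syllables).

The vowels are a, i, o — 3 nuclei, so 3 syllables.
σ1/σ2 boundary: cluster /lmpl/ — the longest permitted-onset suffix is /pl/; onset = /pl/, preceding coda = /lm/.
σ2/σ3 boundary: /rbr/ — longest licit onset from the right is /br/, leaving /r/ as coda.
So the parse is ralm.plir.bropb.
Mapping each syllable to C/V: /ralm/ → CVCC, /plir/ → CCVC, /bropb/ → CCVCC.

CVCC.CCVC.CCVCC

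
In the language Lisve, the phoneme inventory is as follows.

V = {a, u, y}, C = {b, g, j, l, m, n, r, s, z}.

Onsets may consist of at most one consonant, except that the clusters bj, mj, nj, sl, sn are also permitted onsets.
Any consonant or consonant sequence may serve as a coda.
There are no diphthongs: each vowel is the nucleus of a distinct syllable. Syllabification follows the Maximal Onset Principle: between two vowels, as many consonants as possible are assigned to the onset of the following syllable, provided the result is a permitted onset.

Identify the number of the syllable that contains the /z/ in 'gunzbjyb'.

Nuclei (vowels): u, y → 2 syllables.
Between /u/ (V1) and /y/ (V2): /nzbj/; trying suffixes from longest down, /bj/ is the first permitted one, so coda /nz/ | onset /bj/.
So the parse is gunz.bjyb.
The /z/ is in the coda of syllable 1 (/gunz/).

1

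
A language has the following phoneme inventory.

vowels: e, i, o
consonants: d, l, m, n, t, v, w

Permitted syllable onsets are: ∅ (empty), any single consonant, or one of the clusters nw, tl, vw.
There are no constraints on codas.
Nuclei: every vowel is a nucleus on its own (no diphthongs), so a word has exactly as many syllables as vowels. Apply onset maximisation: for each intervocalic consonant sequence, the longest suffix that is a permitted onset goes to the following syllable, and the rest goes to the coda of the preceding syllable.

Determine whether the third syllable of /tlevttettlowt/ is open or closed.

Nuclei (vowels): e, e, o → 3 syllables.
V1 /e/ – V2 /e/: /vtt/; trying suffixes from longest down, /t/ is the first permitted one, so coda /vt/ | onset /t/.
V2 /e/ – V3 /o/: /ttl/; trying suffixes from longest down, /tl/ is the first permitted one, so coda /t/ | onset /tl/.
Syllabification: tlevt.tet.tlowt.
Syllable 3 is /tlowt/ with coda /wt/, so it is closed.

closed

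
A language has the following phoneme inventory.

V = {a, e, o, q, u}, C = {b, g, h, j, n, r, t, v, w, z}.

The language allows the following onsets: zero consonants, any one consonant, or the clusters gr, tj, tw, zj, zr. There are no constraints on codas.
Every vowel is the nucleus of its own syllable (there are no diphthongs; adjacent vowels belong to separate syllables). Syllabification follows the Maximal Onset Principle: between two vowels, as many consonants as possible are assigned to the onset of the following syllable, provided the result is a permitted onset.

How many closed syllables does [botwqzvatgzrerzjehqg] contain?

Vowels present: o, q, a, e, e, q; each is a nucleus, giving 6 syllables.
σ1/σ2 boundary: /tw/ — entire cluster is a permitted onset → onset /tw/, coda ∅.
σ2/σ3 boundary: /zv/ — longest licit onset from the right is /v/, leaving /z/ as coda.
σ3/σ4 boundary: cluster /tgzr/ — the longest permitted-onset suffix is /zr/; onset = /zr/, preceding coda = /tg/.
σ4/σ5 boundary: /rzj/; trying suffixes from longest down, /zj/ is the first permitted one, so coda /r/ | onset /zj/.
σ5/σ6 boundary: /h/ is a single consonant, so it becomes the next onset.
Syllabification: bo.twqz.vatg.zrer.zje.hqg.
Classifying each syllable: /bo/ (open), /twqz/ (closed), /vatg/ (closed), /zrer/ (closed), /zje/ (open), /hqg/ (closed).
Closed syllables: 4.

4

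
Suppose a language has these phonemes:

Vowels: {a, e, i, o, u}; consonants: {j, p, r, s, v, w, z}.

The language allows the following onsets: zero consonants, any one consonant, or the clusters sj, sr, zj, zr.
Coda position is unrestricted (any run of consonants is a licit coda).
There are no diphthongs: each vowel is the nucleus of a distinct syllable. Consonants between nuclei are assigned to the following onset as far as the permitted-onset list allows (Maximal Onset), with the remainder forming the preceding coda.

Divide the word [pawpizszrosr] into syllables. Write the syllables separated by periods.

Nuclei (vowels): a, i, o → 3 syllables.
V1 /a/ – V2 /i/: /wp/ splits as /w/ + /p/ (/p/ is the longest suffix that is a licit onset).
V2 /i/ – V3 /o/: /zszr/ — longest licit onset from the right is /zr/, leaving /zs/ as coda.

paw.pizs.zrosr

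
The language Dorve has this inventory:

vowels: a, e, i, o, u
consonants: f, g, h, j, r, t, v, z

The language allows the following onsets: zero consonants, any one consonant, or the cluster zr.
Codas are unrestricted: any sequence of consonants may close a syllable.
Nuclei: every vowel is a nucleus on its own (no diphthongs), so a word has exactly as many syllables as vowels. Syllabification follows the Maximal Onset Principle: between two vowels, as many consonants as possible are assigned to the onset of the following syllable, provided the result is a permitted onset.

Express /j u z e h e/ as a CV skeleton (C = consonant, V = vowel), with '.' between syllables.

CV.CV.CV

Nuclei (vowels): u, e, e → 3 syllables.
V1 /u/ – V2 /e/: /z/ → onset of the next syllable (single consonants are always licit onsets).
V2 /e/ – V3 /e/: /h/ → onset of the next syllable (single consonants are always licit onsets).
Syllabification: ju.ze.he.
Mapping each syllable to C/V: /ju/ → CV, /ze/ → CV, /he/ → CV.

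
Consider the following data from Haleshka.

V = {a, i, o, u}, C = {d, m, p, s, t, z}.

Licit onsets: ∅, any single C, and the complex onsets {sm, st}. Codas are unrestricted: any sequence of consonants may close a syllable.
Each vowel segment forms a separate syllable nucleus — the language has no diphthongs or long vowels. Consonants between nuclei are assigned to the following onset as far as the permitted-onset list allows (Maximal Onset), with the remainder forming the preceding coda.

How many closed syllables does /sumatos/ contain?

The vowels are u, a, o — 3 nuclei, so 3 syllables.
σ1/σ2 boundary: /m/ is a single consonant, so it becomes the next onset.
σ2/σ3 boundary: /t/ is a single consonant, so it becomes the next onset.
So the parse is su.ma.tos.
Classifying each syllable: /su/ (open), /ma/ (open), /tos/ (closed).
Closed syllables: 1.

1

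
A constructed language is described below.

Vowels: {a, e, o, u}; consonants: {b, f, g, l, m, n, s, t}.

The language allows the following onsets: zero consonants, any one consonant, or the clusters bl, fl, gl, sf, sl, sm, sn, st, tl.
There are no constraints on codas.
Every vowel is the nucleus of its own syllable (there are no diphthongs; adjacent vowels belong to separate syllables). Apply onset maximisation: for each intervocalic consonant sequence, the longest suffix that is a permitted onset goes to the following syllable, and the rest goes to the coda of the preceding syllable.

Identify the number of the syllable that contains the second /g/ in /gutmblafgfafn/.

The vowels are u, a, a — 3 nuclei, so 3 syllables.
σ1/σ2 boundary: /tmbl/ splits as /tm/ + /bl/ (/bl/ is the longest suffix that is a licit onset).
σ2/σ3 boundary: /fgf/ — longest licit onset from the right is /f/, leaving /fg/ as coda.
Result: gutm.blafg.fafn.
The second /g/ is in the coda of syllable 2 (/blafg/).

2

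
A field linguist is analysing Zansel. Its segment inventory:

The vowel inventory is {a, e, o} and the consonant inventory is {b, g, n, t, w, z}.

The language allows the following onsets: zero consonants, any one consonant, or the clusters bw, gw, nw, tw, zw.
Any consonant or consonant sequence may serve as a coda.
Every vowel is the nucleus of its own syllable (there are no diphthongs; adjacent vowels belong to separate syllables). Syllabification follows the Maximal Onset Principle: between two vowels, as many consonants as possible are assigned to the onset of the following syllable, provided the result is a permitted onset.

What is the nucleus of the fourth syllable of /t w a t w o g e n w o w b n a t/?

Vowels present: a, o, e, o, a; each is a nucleus, giving 5 syllables.
The fourth nucleus (vowel 4 from the left) is /o/.

o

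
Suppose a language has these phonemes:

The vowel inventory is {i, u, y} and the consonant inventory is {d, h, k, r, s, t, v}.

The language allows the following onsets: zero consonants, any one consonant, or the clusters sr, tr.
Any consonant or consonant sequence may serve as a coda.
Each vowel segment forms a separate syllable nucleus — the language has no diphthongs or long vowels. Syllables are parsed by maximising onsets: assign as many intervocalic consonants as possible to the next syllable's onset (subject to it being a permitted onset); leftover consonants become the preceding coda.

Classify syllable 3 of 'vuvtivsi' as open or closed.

Nuclei (vowels): u, i, i → 3 syllables.
σ1/σ2 boundary: /vt/ splits as /v/ + /t/ (/t/ is the longest suffix that is a licit onset).
σ2/σ3 boundary: /vs/ — longest licit onset from the right is /s/, leaving /v/ as coda.
Putting it together: vuv.tiv.si.
Syllable 3 is /si/; it ends in its nucleus with no coda, so it is open.

open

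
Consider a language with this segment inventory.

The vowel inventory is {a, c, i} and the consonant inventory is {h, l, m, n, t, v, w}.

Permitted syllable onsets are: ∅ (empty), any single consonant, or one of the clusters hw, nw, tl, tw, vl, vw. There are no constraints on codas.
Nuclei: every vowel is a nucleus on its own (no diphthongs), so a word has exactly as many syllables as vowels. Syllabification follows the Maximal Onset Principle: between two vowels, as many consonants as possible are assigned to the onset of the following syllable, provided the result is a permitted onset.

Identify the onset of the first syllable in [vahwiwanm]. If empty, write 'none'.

Vowels present: a, i, a; each is a nucleus, giving 3 syllables.
V1 /a/ – V2 /i/: /hw/ — entire cluster is a permitted onset → onset /hw/, coda ∅.
V2 /i/ – V3 /a/: /w/ is a single consonant, so it becomes the next onset.
Putting it together: va.hwi.wanm.
Syllable 1 is /va/: onset /v/, nucleus /a/, coda ∅.

v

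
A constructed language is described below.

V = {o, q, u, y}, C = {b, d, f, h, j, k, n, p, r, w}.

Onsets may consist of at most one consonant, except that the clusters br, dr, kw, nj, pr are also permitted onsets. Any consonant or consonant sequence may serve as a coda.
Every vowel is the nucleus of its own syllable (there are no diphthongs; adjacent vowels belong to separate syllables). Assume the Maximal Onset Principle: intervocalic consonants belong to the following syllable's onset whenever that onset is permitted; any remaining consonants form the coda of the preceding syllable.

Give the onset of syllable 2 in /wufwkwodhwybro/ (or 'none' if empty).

kw

Vowels present: u, o, y, o; each is a nucleus, giving 4 syllables.
Between /u/ (V1) and /o/ (V2): /fwkw/; trying suffixes from longest down, /kw/ is the first permitted one, so coda /fw/ | onset /kw/.
Between /o/ (V2) and /y/ (V3): cluster /dhw/ — the longest permitted-onset suffix is /w/; onset = /w/, preceding coda = /dh/.
Between /y/ (V3) and /o/ (V4): cluster /br/ — /br/ is itself a permitted onset, so the whole cluster goes right; preceding coda = ∅.
So the parse is wufw.kwodh.wy.bro.
Syllable 2 is /kwodh/: onset /kw/, nucleus /o/, coda /dh/.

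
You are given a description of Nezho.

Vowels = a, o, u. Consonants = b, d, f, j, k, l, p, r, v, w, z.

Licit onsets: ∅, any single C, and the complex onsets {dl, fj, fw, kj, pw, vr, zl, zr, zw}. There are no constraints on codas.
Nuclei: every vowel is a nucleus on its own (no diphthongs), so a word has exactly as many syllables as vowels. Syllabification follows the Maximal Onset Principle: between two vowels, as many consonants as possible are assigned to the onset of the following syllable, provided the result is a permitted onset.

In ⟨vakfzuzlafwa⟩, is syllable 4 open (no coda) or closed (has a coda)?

Vowels present: a, u, a, a; each is a nucleus, giving 4 syllables.
σ1/σ2 boundary: /kfz/; trying suffixes from longest down, /z/ is the first permitted one, so coda /kf/ | onset /z/.
σ2/σ3 boundary: /zl/ is a licit onset in full, so it all attaches to the next syllable.
σ3/σ4 boundary: cluster /fw/ — /fw/ is itself a permitted onset, so the whole cluster goes right; preceding coda = ∅.
Putting it together: vakf.zu.zla.fwa.
Syllable 4 is /fwa/; it ends in its nucleus with no coda, so it is open.

open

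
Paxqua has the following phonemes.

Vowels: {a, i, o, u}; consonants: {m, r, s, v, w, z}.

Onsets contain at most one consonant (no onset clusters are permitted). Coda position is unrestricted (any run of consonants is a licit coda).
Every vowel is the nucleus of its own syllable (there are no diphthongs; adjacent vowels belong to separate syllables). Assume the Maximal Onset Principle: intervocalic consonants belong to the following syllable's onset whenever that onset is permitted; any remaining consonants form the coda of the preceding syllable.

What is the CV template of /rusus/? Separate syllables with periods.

The vowels are u, u — 2 nuclei, so 2 syllables.
σ1/σ2 boundary: /s/ is a single consonant, so it becomes the next onset.
Syllabification: ru.sus.
Mapping each syllable to C/V: /ru/ → CV, /sus/ → CVC.

CV.CVC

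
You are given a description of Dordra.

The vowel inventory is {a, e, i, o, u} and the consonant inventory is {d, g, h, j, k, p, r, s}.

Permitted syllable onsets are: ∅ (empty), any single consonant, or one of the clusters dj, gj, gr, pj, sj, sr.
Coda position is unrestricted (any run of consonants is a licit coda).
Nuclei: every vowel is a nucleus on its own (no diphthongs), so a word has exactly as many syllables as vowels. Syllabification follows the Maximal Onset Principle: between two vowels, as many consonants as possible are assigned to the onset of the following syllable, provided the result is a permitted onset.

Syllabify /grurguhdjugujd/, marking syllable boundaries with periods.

Nuclei (vowels): u, u, u, u → 4 syllables.
V1 /u/ – V2 /u/: cluster /rg/ — the longest permitted-onset suffix is /g/; onset = /g/, preceding coda = /r/.
V2 /u/ – V3 /u/: /hdj/ — longest licit onset from the right is /dj/, leaving /h/ as coda.
V3 /u/ – V4 /u/: /g/ → onset of the next syllable (single consonants are always licit onsets).

grur.guh.dju.gujd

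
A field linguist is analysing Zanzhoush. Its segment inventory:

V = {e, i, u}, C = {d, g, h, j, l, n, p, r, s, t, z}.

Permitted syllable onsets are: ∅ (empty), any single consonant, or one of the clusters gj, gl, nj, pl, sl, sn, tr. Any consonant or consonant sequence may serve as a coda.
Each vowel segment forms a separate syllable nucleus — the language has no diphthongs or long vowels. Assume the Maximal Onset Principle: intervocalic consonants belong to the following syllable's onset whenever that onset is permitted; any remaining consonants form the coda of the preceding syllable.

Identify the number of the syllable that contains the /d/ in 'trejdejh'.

2

Vowels present: e, e; each is a nucleus, giving 2 syllables.
σ1/σ2 boundary: /jd/; trying suffixes from longest down, /d/ is the first permitted one, so coda /j/ | onset /d/.
So the parse is trej.dejh.
The /d/ is in the onset of syllable 2 (/dejh/).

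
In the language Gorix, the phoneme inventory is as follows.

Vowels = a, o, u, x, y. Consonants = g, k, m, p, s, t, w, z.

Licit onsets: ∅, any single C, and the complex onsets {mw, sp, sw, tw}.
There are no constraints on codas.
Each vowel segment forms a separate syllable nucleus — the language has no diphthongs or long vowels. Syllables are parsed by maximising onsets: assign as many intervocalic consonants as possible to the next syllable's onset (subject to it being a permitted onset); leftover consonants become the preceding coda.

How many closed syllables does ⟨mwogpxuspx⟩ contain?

Vowels present: o, x, u, x; each is a nucleus, giving 4 syllables.
/o…x/ gap (V1→V2): /gp/ — longest licit onset from the right is /p/, leaving /g/ as coda.
/x…u/ gap (V2→V3): hiatus — the boundary sits between the two vowels.
/u…x/ gap (V3→V4): cluster /sp/ — /sp/ is itself a permitted onset, so the whole cluster goes right; preceding coda = ∅.
Putting it together: mwog.px.u.spx.
Classifying each syllable: /mwog/ (closed), /px/ (open), /u/ (open), /spx/ (open).
Closed syllables: 1.

1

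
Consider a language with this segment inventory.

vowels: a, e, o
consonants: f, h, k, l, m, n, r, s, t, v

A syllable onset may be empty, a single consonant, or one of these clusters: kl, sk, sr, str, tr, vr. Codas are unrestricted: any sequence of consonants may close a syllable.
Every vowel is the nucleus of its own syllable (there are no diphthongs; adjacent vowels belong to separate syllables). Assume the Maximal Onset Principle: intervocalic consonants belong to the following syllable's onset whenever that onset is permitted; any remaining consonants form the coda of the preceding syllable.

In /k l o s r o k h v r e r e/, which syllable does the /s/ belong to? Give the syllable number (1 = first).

Nuclei (vowels): o, o, e, e → 4 syllables.
/o…o/ gap (V1→V2): cluster /sr/ — /sr/ is itself a permitted onset, so the whole cluster goes right; preceding coda = ∅.
/o…e/ gap (V2→V3): /khvr/; trying suffixes from longest down, /vr/ is the first permitted one, so coda /kh/ | onset /vr/.
/e…e/ gap (V3→V4): just /r/ — single C goes to the following onset.
Syllabification: klo.srokh.vre.re.
The /s/ is in the onset of syllable 2 (/srokh/).

2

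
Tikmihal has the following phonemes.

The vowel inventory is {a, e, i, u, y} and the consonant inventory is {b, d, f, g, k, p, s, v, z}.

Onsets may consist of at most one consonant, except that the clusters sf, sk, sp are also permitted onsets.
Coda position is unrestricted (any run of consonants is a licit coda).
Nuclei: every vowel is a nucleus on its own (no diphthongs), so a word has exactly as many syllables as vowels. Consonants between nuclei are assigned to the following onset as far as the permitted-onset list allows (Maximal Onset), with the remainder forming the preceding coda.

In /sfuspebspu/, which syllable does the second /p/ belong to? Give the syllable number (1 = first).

Vowels present: u, e, u; each is a nucleus, giving 3 syllables.
V1 /u/ – V2 /e/: /sp/ is a licit onset in full, so it all attaches to the next syllable.
V2 /e/ – V3 /u/: /bsp/ — longest licit onset from the right is /sp/, leaving /b/ as coda.
So the parse is sfu.speb.spu.
The second /p/ is in the onset of syllable 3 (/spu/).

3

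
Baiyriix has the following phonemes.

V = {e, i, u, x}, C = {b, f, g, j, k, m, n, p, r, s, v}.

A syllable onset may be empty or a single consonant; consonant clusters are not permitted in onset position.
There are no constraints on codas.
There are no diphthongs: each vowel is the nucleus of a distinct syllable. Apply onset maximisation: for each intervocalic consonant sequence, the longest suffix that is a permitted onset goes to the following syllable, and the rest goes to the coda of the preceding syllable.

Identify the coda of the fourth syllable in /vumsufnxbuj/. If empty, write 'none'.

j

Nuclei (vowels): u, u, x, u → 4 syllables.
σ1/σ2 boundary: /ms/ splits as /m/ + /s/ (/s/ is the longest suffix that is a licit onset).
σ2/σ3 boundary: /fn/ — longest licit onset from the right is /n/, leaving /f/ as coda.
σ3/σ4 boundary: /b/ → onset of the next syllable (single consonants are always licit onsets).
So the parse is vum.suf.nx.buj.
Syllable 4 is /buj/: onset /b/, nucleus /u/, coda /j/.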